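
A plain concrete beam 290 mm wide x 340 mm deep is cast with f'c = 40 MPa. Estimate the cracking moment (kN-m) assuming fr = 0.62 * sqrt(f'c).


fr = 0.62 * sqrt(40) = 0.62 * 6.3246 = 3.9212 MPa
I = 290 * 340^3 / 12 = 949846666.67 mm^4
y_t = 170.0 mm
M_cr = fr * I / y_t = 3.9212 * 949846666.67 / 170.0 N-mm
= 21.9092 kN-m

21.9092 kN-m


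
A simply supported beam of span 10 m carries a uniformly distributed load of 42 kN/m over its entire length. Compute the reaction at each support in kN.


Total load = w * L = 42 * 10 = 420 kN
By symmetry, each reaction R = total / 2 = 420 / 2 = 210.0 kN

210.0 kN


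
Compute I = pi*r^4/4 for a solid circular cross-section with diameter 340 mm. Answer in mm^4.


r = d / 2 = 340 / 2 = 170.0 mm
I = pi * r^4 / 4 = pi * 170.0^4 / 4
= 655972400.05 mm^4

655972400.05 mm^4


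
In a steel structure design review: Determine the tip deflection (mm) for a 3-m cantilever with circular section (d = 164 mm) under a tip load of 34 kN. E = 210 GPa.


I = pi * d^4 / 64 = pi * 164^4 / 64 = 35509559.99 mm^4
L = 3000.0 mm, P = 34000.0 N, E = 210000.0 MPa
delta = P * L^3 / (3 * E * I)
= 34000.0 * 3000.0^3 / (3 * 210000.0 * 35509559.99)
= 41.0352 mm

41.0352 mm


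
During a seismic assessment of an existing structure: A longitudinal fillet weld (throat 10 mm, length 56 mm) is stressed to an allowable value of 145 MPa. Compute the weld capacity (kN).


Strength = throat * length * allowable stress
= 10 * 56 * 145 N
= 81200 N
= 81.2 kN

81.2 kN


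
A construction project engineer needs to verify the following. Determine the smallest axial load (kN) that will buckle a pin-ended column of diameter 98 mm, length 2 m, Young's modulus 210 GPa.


I = pi * d^4 / 64 = 4527664.12 mm^4
L = 2000.0 mm
P_cr = pi^2 * E * I / L^2
= 9.8696 * 210000.0 * 4527664.12 / 2000.0^2
= 2346028.32 N = 2346.0283 kN

2346.0283 kN


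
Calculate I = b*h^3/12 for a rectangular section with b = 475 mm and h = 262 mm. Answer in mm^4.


I = b * h^3 / 12
= 475 * 262^3 / 12
= 475 * 17984728 / 12
= 711895483.33 mm^4

711895483.33 mm^4


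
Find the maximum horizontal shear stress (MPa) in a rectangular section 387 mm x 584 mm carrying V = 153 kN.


A = b * h = 387 * 584 = 226008 mm^2
V = 153 kN = 153000.0 N
tau_max = 1.5 * V / A = 1.5 * 153000.0 / 226008
= 1.0155 MPa

1.0155 MPa


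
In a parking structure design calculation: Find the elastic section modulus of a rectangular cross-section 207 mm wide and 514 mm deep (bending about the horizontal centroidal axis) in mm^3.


S = b * h^2 / 6
= 207 * 514^2 / 6
= 207 * 264196 / 6
= 9114762.0 mm^3

9114762.0 mm^3


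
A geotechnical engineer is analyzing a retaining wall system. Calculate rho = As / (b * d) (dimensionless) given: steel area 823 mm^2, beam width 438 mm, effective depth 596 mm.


rho = As / (b * d)
= 823 / (438 * 596)
= 823 / 261048
= 0.003153 (dimensionless)

0.003153 (dimensionless)


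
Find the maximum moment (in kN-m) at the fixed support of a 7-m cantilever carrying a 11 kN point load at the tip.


For a cantilever with a point load at the free end:
M_max = P * L = 11 * 7 = 77 kN-m

77 kN-m


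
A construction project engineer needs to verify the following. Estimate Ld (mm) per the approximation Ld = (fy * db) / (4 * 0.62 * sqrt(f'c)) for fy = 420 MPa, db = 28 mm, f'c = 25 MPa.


Ld = (fy * db) / (4 * 0.62 * sqrt(f'c))
= (420 * 28) / (4 * 0.62 * sqrt(25))
= 11760 / 12.4
= 948.39 mm

948.39 mm


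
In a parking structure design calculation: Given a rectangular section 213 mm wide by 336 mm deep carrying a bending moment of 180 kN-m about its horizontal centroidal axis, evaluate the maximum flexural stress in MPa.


I = b * h^3 / 12 = 213 * 336^3 / 12 = 673311744.0 mm^4
y = h / 2 = 336 / 2 = 168.0 mm
M = 180 kN-m = 180000000.0 N-mm
sigma = M * y / I = 180000000.0 * 168.0 / 673311744.0
= 44.91 MPa

44.91 MPa


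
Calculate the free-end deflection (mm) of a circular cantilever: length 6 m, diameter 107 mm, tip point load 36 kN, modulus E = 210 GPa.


I = pi * d^4 / 64 = pi * 107^4 / 64 = 6434354.87 mm^4
L = 6000.0 mm, P = 36000.0 N, E = 210000.0 MPa
delta = P * L^3 / (3 * E * I)
= 36000.0 * 6000.0^3 / (3 * 210000.0 * 6434354.87)
= 1918.2742 mm

1918.2742 mm


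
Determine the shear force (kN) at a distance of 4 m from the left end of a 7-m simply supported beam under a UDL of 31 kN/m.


R_A = w * L / 2 = 31 * 7 / 2 = 108.5 kN
V(x) = R_A - w * x = 108.5 - 31 * 4
= -15.5 kN

-15.5 kN


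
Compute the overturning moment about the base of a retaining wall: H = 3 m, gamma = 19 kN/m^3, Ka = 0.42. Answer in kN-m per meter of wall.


Pa = 0.5 * Ka * gamma * H^2
= 0.5 * 0.42 * 19 * 3^2
= 35.91 kN/m
Arm = H / 3 = 3 / 3 = 1.0 m
Mo = Pa * arm = Pa * H / 3 = 35.91 * 3 / 3 = 35.91 kN-m/m

35.91 kN-m/m


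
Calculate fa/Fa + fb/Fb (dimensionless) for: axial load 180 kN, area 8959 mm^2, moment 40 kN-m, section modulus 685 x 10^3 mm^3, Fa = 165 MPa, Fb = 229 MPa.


f_a = P / A = 180000.0 / 8959 = 20.0915 MPa
f_b = M / S = 40000000.0 / 685000.0 = 58.3942 MPa
Ratio = f_a / Fa + f_b / Fb
= 20.0915 / 165 + 58.3942 / 229
= 0.3768 (dimensionless)

0.3768 (dimensionless)


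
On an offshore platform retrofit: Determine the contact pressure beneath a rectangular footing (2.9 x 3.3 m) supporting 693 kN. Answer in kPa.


A = 2.9 * 3.3 = 9.57 m^2
q = P / A = 693 / 9.57
= 72.4138 kPa

72.4138 kPa


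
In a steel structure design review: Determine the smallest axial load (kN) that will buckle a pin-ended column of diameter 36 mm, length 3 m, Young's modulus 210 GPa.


I = pi * d^4 / 64 = 82447.96 mm^4
L = 3000.0 mm
P_cr = pi^2 * E * I / L^2
= 9.8696 * 210000.0 * 82447.96 / 3000.0^2
= 18987.0 N = 18.987 kN

18.987 kN


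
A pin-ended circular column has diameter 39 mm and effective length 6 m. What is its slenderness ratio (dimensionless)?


Radius of gyration r = d / 4 = 39 / 4 = 9.75 mm
L_eff = 6000.0 mm
Slenderness ratio = L / r = 6000.0 / 9.75 = 615.38 (dimensionless)

615.38 (dimensionless)


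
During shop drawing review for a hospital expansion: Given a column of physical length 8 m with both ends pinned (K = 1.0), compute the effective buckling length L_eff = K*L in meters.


L_eff = K * L
= 1.0 * 8
= 8.0 m

8.0 m


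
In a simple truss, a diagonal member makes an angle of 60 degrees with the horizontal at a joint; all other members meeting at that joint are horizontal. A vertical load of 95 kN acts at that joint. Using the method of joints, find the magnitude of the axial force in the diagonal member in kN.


At the joint, only the diagonal has a vertical component, so vertical equilibrium gives:
F * sin(60) = 95
F = 95 / sin(60)
= 95 / 0.866025
= 109.7 kN

109.7 kN


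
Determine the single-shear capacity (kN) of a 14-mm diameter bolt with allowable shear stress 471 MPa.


A = pi * d^2 / 4 = pi * 14^2 / 4 = 153.938 mm^2
V = f_v * A / 1000 = 471 * 153.938 / 1000
= 72.5048 kN

72.5048 kN


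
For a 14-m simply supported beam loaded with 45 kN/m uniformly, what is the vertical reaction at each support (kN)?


Total load = w * L = 45 * 14 = 630 kN
By symmetry, each reaction R = total / 2 = 630 / 2 = 315.0 kN

315.0 kN


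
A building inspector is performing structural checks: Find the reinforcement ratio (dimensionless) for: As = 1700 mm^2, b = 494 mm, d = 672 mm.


rho = As / (b * d)
= 1700 / (494 * 672)
= 1700 / 331968
= 0.005121 (dimensionless)

0.005121 (dimensionless)


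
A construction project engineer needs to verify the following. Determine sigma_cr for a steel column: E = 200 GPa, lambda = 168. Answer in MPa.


sigma_cr = pi^2 * E / lambda^2
= 9.8696 * 200000.0 / 168^2
= 9.8696 * 200000.0 / 28224
= 69.9377 MPa

69.9377 MPa


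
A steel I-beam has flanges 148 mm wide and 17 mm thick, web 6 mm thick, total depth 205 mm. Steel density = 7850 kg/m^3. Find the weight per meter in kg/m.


A_flanges = 2 * 148 * 17 = 5032 mm^2
A_web = (205 - 2 * 17) * 6 = 1026 mm^2
A_total = 5032 + 1026 = 6058 mm^2 = 0.006058 m^2
Weight = rho * A = 7850 * 0.006058 = 47.5553 kg/m

47.5553 kg/m


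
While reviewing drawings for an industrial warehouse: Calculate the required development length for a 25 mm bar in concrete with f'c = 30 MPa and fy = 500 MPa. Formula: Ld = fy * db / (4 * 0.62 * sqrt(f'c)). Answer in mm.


Ld = (fy * db) / (4 * 0.62 * sqrt(f'c))
= (500 * 25) / (4 * 0.62 * sqrt(30))
= 12500 / 13.5835
= 920.23 mm

920.23 mm


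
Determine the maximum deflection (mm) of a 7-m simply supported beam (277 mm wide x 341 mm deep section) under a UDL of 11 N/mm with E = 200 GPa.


I = 277 * 341^3 / 12 = 915296201.42 mm^4
L = 7000.0 mm, w = 11 N/mm, E = 200000.0 MPa
delta = 5 * w * L^4 / (384 * E * I)
= 5 * 11 * 7000.0^4 / (384 * 200000.0 * 915296201.42)
= 1.8786 mm

1.8786 mm


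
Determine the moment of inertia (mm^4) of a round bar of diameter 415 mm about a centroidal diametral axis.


r = d / 2 = 415 / 2 = 207.5 mm
I = pi * r^4 / 4 = pi * 207.5^4 / 4
= 1456003052.79 mm^4

1456003052.79 mm^4


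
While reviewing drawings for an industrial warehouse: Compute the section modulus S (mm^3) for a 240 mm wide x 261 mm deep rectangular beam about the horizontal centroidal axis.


S = b * h^2 / 6
= 240 * 261^2 / 6
= 240 * 68121 / 6
= 2724840.0 mm^3

2724840.0 mm^3


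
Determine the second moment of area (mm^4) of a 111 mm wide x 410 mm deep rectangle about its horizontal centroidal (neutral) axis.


I = b * h^3 / 12
= 111 * 410^3 / 12
= 111 * 68921000 / 12
= 637519250.0 mm^4

637519250.0 mm^4


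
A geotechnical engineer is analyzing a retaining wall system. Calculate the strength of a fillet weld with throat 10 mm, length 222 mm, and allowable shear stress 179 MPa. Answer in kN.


Strength = throat * length * allowable stress
= 10 * 222 * 179 N
= 397380 N
= 397.38 kN

397.38 kN


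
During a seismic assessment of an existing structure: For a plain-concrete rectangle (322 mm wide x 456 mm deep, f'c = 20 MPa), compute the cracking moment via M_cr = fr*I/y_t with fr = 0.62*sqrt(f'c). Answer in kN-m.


fr = 0.62 * sqrt(20) = 0.62 * 4.4721 = 2.7727 MPa
I = 322 * 456^3 / 12 = 2544304896.0 mm^4
y_t = 228.0 mm
M_cr = fr * I / y_t = 2.7727 * 2544304896.0 / 228.0 N-mm
= 30.9415 kN-m

30.9415 kN-m


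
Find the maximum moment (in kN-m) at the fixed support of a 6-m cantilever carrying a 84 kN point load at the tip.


For a cantilever with a point load at the free end:
M_max = P * L = 84 * 6 = 504 kN-m

504 kN-m


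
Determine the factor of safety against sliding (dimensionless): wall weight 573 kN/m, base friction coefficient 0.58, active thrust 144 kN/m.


Resisting force = mu * W = 0.58 * 573 = 332.34 kN/m
FOS = Resisting / Driving = 332.34 / 144
= 2.3079 (dimensionless)

2.3079 (dimensionless)


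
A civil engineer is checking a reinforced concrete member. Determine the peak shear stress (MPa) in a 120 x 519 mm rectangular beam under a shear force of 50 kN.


A = b * h = 120 * 519 = 62280 mm^2
V = 50 kN = 50000.0 N
tau_max = 1.5 * V / A = 1.5 * 50000.0 / 62280
= 1.2042 MPa

1.2042 MPa


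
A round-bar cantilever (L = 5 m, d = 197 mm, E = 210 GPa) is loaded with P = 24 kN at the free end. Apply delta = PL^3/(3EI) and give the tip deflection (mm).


I = pi * d^4 / 64 = pi * 197^4 / 64 = 73932399.8 mm^4
L = 5000.0 mm, P = 24000.0 N, E = 210000.0 MPa
delta = P * L^3 / (3 * E * I)
= 24000.0 * 5000.0^3 / (3 * 210000.0 * 73932399.8)
= 64.4089 mm

64.4089 mm


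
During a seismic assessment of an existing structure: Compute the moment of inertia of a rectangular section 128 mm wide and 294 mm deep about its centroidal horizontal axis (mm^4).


I = b * h^3 / 12
= 128 * 294^3 / 12
= 128 * 25412184 / 12
= 271063296.0 mm^4

271063296.0 mm^4


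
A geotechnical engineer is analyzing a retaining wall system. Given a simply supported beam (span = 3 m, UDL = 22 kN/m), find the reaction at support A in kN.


Total load = w * L = 22 * 3 = 66 kN
By symmetry, each reaction R = total / 2 = 66 / 2 = 33.0 kN

33.0 kN


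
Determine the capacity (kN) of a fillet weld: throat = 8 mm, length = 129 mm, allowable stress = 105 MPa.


Strength = throat * length * allowable stress
= 8 * 129 * 105 N
= 108360 N
= 108.36 kN

108.36 kN


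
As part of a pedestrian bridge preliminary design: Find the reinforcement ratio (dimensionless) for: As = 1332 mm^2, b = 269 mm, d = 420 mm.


rho = As / (b * d)
= 1332 / (269 * 420)
= 1332 / 112980
= 0.01179 (dimensionless)

0.01179 (dimensionless)


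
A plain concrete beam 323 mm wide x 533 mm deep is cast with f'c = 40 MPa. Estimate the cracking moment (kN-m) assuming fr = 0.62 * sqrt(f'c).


fr = 0.62 * sqrt(40) = 0.62 * 6.3246 = 3.9212 MPa
I = 323 * 533^3 / 12 = 4075706512.58 mm^4
y_t = 266.5 mm
M_cr = fr * I / y_t = 3.9212 * 4075706512.58 / 266.5 N-mm
= 59.9691 kN-m

59.9691 kN-m


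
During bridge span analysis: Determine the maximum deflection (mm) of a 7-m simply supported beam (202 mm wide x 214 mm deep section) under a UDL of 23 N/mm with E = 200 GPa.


I = 202 * 214^3 / 12 = 164972457.33 mm^4
L = 7000.0 mm, w = 23 N/mm, E = 200000.0 MPa
delta = 5 * w * L^4 / (384 * E * I)
= 5 * 23 * 7000.0^4 / (384 * 200000.0 * 164972457.33)
= 21.793 mm

21.793 mm


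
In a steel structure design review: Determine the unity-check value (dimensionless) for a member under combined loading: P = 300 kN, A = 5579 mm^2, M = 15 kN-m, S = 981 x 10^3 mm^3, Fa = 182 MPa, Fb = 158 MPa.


f_a = P / A = 300000.0 / 5579 = 53.7731 MPa
f_b = M / S = 15000000.0 / 981000.0 = 15.2905 MPa
Ratio = f_a / Fa + f_b / Fb
= 53.7731 / 182 + 15.2905 / 158
= 0.3922 (dimensionless)

0.3922 (dimensionless)


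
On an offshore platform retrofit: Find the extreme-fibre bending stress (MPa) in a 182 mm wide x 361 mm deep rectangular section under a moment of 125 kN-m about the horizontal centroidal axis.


I = b * h^3 / 12 = 182 * 361^3 / 12 = 713529195.17 mm^4
y = h / 2 = 361 / 2 = 180.5 mm
M = 125 kN-m = 125000000.0 N-mm
sigma = M * y / I = 125000000.0 * 180.5 / 713529195.17
= 31.62 MPa

31.62 MPa


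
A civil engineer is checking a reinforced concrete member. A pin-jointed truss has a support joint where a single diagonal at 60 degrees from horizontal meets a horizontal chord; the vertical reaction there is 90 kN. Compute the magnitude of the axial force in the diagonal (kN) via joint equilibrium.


At the joint, only the diagonal has a vertical component, so vertical equilibrium gives:
F * sin(60) = 90
F = 90 / sin(60)
= 90 / 0.866025
= 103.92 kN

103.92 kN


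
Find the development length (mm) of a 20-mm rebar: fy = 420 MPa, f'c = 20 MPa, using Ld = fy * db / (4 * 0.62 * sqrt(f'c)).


Ld = (fy * db) / (4 * 0.62 * sqrt(f'c))
= (420 * 20) / (4 * 0.62 * sqrt(20))
= 8400 / 11.0909
= 757.38 mm

757.38 mm


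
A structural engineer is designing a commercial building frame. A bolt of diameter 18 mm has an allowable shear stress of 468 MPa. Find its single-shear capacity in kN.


A = pi * d^2 / 4 = pi * 18^2 / 4 = 254.469 mm^2
V = f_v * A / 1000 = 468 * 254.469 / 1000
= 119.0915 kN

119.0915 kN


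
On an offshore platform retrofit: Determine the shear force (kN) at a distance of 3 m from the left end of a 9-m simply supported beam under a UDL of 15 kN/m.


R_A = w * L / 2 = 15 * 9 / 2 = 67.5 kN
V(x) = R_A - w * x = 67.5 - 15 * 3
= 22.5 kN

22.5 kN


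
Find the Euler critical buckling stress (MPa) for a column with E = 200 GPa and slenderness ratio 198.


sigma_cr = pi^2 * E / lambda^2
= 9.8696 * 200000.0 / 198^2
= 9.8696 * 200000.0 / 39204
= 50.35 MPa

50.35 MPa


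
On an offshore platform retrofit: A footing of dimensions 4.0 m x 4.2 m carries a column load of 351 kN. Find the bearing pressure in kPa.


A = 4.0 * 4.2 = 16.8 m^2
q = P / A = 351 / 16.8
= 20.8929 kPa

20.8929 kPa


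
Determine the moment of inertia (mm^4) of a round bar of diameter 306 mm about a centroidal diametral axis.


r = d / 2 = 306 / 2 = 153.0 mm
I = pi * r^4 / 4 = pi * 153.0^4 / 4
= 430383491.67 mm^4

430383491.67 mm^4


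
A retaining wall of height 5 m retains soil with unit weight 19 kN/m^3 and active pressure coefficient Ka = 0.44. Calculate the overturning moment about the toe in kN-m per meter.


Pa = 0.5 * Ka * gamma * H^2
= 0.5 * 0.44 * 19 * 5^2
= 104.5 kN/m
Arm = H / 3 = 5 / 3 = 1.6667 m
Mo = Pa * arm = Pa * H / 3 = 104.5 * 5 / 3 = 174.1667 kN-m/m

174.1667 kN-m/m


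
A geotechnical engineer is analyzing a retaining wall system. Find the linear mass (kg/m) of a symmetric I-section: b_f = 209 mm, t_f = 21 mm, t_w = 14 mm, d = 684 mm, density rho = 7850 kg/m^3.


A_flanges = 2 * 209 * 21 = 8778 mm^2
A_web = (684 - 2 * 21) * 14 = 8988 mm^2
A_total = 8778 + 8988 = 17766 mm^2 = 0.017766 m^2
Weight = rho * A = 7850 * 0.017766 = 139.4631 kg/m

139.4631 kg/m


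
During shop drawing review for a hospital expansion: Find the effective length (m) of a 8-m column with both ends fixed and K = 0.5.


L_eff = K * L
= 0.5 * 8
= 4.0 m

4.0 m


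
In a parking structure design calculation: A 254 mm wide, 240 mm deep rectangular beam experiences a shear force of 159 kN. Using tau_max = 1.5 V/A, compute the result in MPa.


A = b * h = 254 * 240 = 60960 mm^2
V = 159 kN = 159000.0 N
tau_max = 1.5 * V / A = 1.5 * 159000.0 / 60960
= 3.9124 MPa

3.9124 MPa


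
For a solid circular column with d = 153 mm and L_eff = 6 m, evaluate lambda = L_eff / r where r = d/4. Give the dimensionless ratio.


Radius of gyration r = d / 4 = 153 / 4 = 38.25 mm
L_eff = 6000.0 mm
Slenderness ratio = L / r = 6000.0 / 38.25 = 156.86 (dimensionless)

156.86 (dimensionless)


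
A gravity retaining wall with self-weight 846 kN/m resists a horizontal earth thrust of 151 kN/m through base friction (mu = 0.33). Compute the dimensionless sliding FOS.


Resisting force = mu * W = 0.33 * 846 = 279.18 kN/m
FOS = Resisting / Driving = 279.18 / 151
= 1.8489 (dimensionless)

1.8489 (dimensionless)


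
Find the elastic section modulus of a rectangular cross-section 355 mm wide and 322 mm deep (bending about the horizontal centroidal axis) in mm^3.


S = b * h^2 / 6
= 355 * 322^2 / 6
= 355 * 103684 / 6
= 6134636.67 mm^3

6134636.67 mm^3


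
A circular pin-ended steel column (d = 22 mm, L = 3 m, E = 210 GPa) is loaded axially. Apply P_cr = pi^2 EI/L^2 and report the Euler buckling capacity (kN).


I = pi * d^4 / 64 = 11499.01 mm^4
L = 3000.0 mm
P_cr = pi^2 * E * I / L^2
= 9.8696 * 210000.0 * 11499.01 / 3000.0^2
= 2648.12 N = 2.6481 kN

2.6481 kN


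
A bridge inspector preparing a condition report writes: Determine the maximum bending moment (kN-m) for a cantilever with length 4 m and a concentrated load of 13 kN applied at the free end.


For a cantilever with a point load at the free end:
M_max = P * L = 13 * 4 = 52 kN-m

52 kN-m


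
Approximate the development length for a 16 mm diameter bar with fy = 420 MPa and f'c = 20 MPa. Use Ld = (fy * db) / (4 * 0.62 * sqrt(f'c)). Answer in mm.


Ld = (fy * db) / (4 * 0.62 * sqrt(f'c))
= (420 * 16) / (4 * 0.62 * sqrt(20))
= 6720 / 11.0909
= 605.9 mm

605.9 mm


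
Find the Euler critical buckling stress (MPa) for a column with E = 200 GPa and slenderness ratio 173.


sigma_cr = pi^2 * E / lambda^2
= 9.8696 * 200000.0 / 173^2
= 9.8696 * 200000.0 / 29929
= 65.9535 MPa

65.9535 MPa


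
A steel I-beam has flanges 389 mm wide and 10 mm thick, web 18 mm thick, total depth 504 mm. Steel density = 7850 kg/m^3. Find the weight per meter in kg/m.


A_flanges = 2 * 389 * 10 = 7780 mm^2
A_web = (504 - 2 * 10) * 18 = 8712 mm^2
A_total = 7780 + 8712 = 16492 mm^2 = 0.016492 m^2
Weight = rho * A = 7850 * 0.016492 = 129.4622 kg/m

129.4622 kg/m


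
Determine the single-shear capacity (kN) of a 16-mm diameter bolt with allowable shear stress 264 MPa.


A = pi * d^2 / 4 = pi * 16^2 / 4 = 201.0619 mm^2
V = f_v * A / 1000 = 264 * 201.0619 / 1000
= 53.0803 kN

53.0803 kN


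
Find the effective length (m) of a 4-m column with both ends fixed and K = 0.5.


L_eff = K * L
= 0.5 * 4
= 2.0 m

2.0 m


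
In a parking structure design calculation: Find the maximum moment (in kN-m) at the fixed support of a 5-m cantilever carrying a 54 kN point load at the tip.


For a cantilever with a point load at the free end:
M_max = P * L = 54 * 5 = 270 kN-m

270 kN-m


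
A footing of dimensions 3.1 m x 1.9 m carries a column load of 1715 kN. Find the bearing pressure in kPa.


A = 3.1 * 1.9 = 5.89 m^2
q = P / A = 1715 / 5.89
= 291.1715 kPa

291.1715 kPa


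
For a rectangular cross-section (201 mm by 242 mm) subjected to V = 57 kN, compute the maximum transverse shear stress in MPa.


A = b * h = 201 * 242 = 48642 mm^2
V = 57 kN = 57000.0 N
tau_max = 1.5 * V / A = 1.5 * 57000.0 / 48642
= 1.7577 MPa

1.7577 MPa


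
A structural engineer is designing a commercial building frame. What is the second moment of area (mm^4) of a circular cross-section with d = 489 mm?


r = d / 2 = 489 / 2 = 244.5 mm
I = pi * r^4 / 4 = pi * 244.5^4 / 4
= 2806760365.59 mm^4

2806760365.59 mm^4


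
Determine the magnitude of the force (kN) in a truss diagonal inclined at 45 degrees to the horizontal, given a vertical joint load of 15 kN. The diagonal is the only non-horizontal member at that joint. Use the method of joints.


At the joint, only the diagonal has a vertical component, so vertical equilibrium gives:
F * sin(45) = 15
F = 15 / sin(45)
= 15 / 0.707107
= 21.21 kN

21.21 kN


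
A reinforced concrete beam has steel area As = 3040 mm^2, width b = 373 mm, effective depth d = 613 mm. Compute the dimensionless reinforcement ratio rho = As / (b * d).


rho = As / (b * d)
= 3040 / (373 * 613)
= 3040 / 228649
= 0.013295 (dimensionless)

0.013295 (dimensionless)


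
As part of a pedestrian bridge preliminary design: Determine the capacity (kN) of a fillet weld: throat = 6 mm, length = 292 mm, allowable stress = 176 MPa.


Strength = throat * length * allowable stress
= 6 * 292 * 176 N
= 308352 N
= 308.35 kN

308.35 kN


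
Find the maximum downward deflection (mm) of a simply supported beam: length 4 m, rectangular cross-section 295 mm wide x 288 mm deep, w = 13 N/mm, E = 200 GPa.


I = 295 * 288^3 / 12 = 587243520.0 mm^4
L = 4000.0 mm, w = 13 N/mm, E = 200000.0 MPa
delta = 5 * w * L^4 / (384 * E * I)
= 5 * 13 * 4000.0^4 / (384 * 200000.0 * 587243520.0)
= 0.369 mm

0.369 mm


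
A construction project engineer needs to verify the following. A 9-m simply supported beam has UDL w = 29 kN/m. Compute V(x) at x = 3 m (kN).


R_A = w * L / 2 = 29 * 9 / 2 = 130.5 kN
V(x) = R_A - w * x = 130.5 - 29 * 3
= 43.5 kN

43.5 kN


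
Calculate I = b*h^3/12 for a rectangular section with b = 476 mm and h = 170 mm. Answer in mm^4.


I = b * h^3 / 12
= 476 * 170^3 / 12
= 476 * 4913000 / 12
= 194882333.33 mm^4

194882333.33 mm^4


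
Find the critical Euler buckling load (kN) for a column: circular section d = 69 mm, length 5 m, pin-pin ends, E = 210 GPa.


I = pi * d^4 / 64 = 1112669.7 mm^4
L = 5000.0 mm
P_cr = pi^2 * E * I / L^2
= 9.8696 * 210000.0 * 1112669.7 / 5000.0^2
= 92245.52 N = 92.2455 kN

92.2455 kN


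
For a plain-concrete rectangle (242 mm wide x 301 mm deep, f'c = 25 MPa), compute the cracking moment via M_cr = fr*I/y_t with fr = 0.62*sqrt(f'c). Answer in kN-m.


fr = 0.62 * sqrt(25) = 0.62 * 5.0 = 3.1 MPa
I = 242 * 301^3 / 12 = 549963170.17 mm^4
y_t = 150.5 mm
M_cr = fr * I / y_t = 3.1 * 549963170.17 / 150.5 N-mm
= 11.3281 kN-m

11.3281 kN-m


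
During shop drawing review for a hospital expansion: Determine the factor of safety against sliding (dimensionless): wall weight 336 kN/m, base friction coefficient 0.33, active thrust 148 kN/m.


Resisting force = mu * W = 0.33 * 336 = 110.88 kN/m
FOS = Resisting / Driving = 110.88 / 148
= 0.7492 (dimensionless)

0.7492 (dimensionless)


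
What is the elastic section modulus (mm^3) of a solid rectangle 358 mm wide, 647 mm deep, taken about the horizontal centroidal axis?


S = b * h^2 / 6
= 358 * 647^2 / 6
= 358 * 418609 / 6
= 24977003.67 mm^3

24977003.67 mm^3


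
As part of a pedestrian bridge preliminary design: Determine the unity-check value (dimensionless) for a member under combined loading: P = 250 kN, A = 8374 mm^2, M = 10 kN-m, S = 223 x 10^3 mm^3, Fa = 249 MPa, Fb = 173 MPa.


f_a = P / A = 250000.0 / 8374 = 29.8543 MPa
f_b = M / S = 10000000.0 / 223000.0 = 44.843 MPa
Ratio = f_a / Fa + f_b / Fb
= 29.8543 / 249 + 44.843 / 173
= 0.3791 (dimensionless)

0.3791 (dimensionless)


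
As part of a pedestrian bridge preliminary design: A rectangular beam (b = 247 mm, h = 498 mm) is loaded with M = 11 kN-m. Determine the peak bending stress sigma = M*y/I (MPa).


I = b * h^3 / 12 = 247 * 498^3 / 12 = 2542165002.0 mm^4
y = h / 2 = 498 / 2 = 249.0 mm
M = 11 kN-m = 11000000.0 N-mm
sigma = M * y / I = 11000000.0 * 249.0 / 2542165002.0
= 1.08 MPa

1.08 MPa


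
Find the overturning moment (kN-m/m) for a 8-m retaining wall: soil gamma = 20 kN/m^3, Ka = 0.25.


Pa = 0.5 * Ka * gamma * H^2
= 0.5 * 0.25 * 20 * 8^2
= 160.0 kN/m
Arm = H / 3 = 8 / 3 = 2.6667 m
Mo = Pa * arm = Pa * H / 3 = 160.0 * 8 / 3 = 426.6667 kN-m/m

426.6667 kN-m/m


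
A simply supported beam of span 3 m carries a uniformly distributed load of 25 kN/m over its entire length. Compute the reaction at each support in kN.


Total load = w * L = 25 * 3 = 75 kN
By symmetry, each reaction R = total / 2 = 75 / 2 = 37.5 kN

37.5 kN


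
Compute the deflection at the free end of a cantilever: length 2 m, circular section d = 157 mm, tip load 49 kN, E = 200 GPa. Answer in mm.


I = pi * d^4 / 64 = pi * 157^4 / 64 = 29824179.76 mm^4
L = 2000.0 mm, P = 49000.0 N, E = 200000.0 MPa
delta = P * L^3 / (3 * E * I)
= 49000.0 * 2000.0^3 / (3 * 200000.0 * 29824179.76)
= 21.9062 mm

21.9062 mm


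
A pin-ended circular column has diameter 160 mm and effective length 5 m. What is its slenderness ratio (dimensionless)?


Radius of gyration r = d / 4 = 160 / 4 = 40.0 mm
L_eff = 5000.0 mm
Slenderness ratio = L / r = 5000.0 / 40.0 = 125.0 (dimensionless)

125.0 (dimensionless)


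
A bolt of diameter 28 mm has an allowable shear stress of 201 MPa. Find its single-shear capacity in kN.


A = pi * d^2 / 4 = pi * 28^2 / 4 = 615.7522 mm^2
V = f_v * A / 1000 = 201 * 615.7522 / 1000
= 123.7662 kN

123.7662 kN


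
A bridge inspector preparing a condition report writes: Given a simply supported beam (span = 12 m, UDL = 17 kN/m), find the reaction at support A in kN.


Total load = w * L = 17 * 12 = 204 kN
By symmetry, each reaction R = total / 2 = 204 / 2 = 102.0 kN

102.0 kN


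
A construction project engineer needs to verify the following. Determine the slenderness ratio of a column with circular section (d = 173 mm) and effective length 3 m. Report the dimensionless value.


Radius of gyration r = d / 4 = 173 / 4 = 43.25 mm
L_eff = 3000.0 mm
Slenderness ratio = L / r = 3000.0 / 43.25 = 69.36 (dimensionless)

69.36 (dimensionless)


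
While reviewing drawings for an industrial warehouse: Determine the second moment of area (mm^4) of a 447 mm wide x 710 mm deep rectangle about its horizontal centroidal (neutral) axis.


I = b * h^3 / 12
= 447 * 710^3 / 12
= 447 * 357911000 / 12
= 13332184750.0 mm^4

13332184750.0 mm^4


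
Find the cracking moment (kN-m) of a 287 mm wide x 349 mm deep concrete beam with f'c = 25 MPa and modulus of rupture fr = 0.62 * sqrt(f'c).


fr = 0.62 * sqrt(25) = 0.62 * 5.0 = 3.1 MPa
I = 287 * 349^3 / 12 = 1016662796.92 mm^4
y_t = 174.5 mm
M_cr = fr * I / y_t = 3.1 * 1016662796.92 / 174.5 N-mm
= 18.0611 kN-m

18.0611 kN-m


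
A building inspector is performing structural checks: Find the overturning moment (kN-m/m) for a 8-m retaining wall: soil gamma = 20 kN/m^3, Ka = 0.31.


Pa = 0.5 * Ka * gamma * H^2
= 0.5 * 0.31 * 20 * 8^2
= 198.4 kN/m
Arm = H / 3 = 8 / 3 = 2.6667 m
Mo = Pa * arm = Pa * H / 3 = 198.4 * 8 / 3 = 529.0667 kN-m/m

529.0667 kN-m/m


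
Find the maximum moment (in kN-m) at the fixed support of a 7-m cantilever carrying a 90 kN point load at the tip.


For a cantilever with a point load at the free end:
M_max = P * L = 90 * 7 = 630 kN-m

630 kN-m


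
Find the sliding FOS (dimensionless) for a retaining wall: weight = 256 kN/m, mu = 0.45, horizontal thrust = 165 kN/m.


Resisting force = mu * W = 0.45 * 256 = 115.2 kN/m
FOS = Resisting / Driving = 115.2 / 165
= 0.6982 (dimensionless)

0.6982 (dimensionless)


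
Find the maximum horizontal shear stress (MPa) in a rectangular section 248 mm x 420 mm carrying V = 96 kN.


A = b * h = 248 * 420 = 104160 mm^2
V = 96 kN = 96000.0 N
tau_max = 1.5 * V / A = 1.5 * 96000.0 / 104160
= 1.3825 MPa

1.3825 MPa


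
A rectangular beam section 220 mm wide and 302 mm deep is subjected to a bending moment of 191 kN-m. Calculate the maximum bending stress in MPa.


I = b * h^3 / 12 = 220 * 302^3 / 12 = 504966146.67 mm^4
y = h / 2 = 302 / 2 = 151.0 mm
M = 191 kN-m = 191000000.0 N-mm
sigma = M * y / I = 191000000.0 * 151.0 / 504966146.67
= 57.11 MPa

57.11 MPa


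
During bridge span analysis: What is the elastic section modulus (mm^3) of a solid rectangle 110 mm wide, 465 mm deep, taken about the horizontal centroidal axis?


S = b * h^2 / 6
= 110 * 465^2 / 6
= 110 * 216225 / 6
= 3964125.0 mm^3

3964125.0 mm^3


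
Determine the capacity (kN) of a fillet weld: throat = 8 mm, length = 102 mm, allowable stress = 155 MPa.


Strength = throat * length * allowable stress
= 8 * 102 * 155 N
= 126480 N
= 126.48 kN

126.48 kN


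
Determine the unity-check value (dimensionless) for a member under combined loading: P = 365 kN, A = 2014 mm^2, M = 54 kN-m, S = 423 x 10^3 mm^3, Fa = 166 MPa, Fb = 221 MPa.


f_a = P / A = 365000.0 / 2014 = 181.2314 MPa
f_b = M / S = 54000000.0 / 423000.0 = 127.6596 MPa
Ratio = f_a / Fa + f_b / Fb
= 181.2314 / 166 + 127.6596 / 221
= 1.6694 (dimensionless)

1.6694 (dimensionless)


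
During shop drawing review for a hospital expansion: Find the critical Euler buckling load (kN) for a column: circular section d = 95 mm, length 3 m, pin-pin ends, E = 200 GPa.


I = pi * d^4 / 64 = 3998198.21 mm^4
L = 3000.0 mm
P_cr = pi^2 * E * I / L^2
= 9.8696 * 200000.0 * 3998198.21 / 3000.0^2
= 876902.99 N = 876.903 kN

876.903 kN


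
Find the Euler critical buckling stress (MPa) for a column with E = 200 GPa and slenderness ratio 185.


sigma_cr = pi^2 * E / lambda^2
= 9.8696 * 200000.0 / 185^2
= 9.8696 * 200000.0 / 34225
= 57.6748 MPa

57.6748 MPa


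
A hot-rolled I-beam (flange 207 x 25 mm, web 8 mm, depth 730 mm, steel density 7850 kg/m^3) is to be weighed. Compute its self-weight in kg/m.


A_flanges = 2 * 207 * 25 = 10350 mm^2
A_web = (730 - 2 * 25) * 8 = 5440 mm^2
A_total = 10350 + 5440 = 15790 mm^2 = 0.015790 m^2
Weight = rho * A = 7850 * 0.015790 = 123.9515 kg/m

123.9515 kg/m


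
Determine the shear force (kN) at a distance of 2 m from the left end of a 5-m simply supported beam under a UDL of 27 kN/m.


R_A = w * L / 2 = 27 * 5 / 2 = 67.5 kN
V(x) = R_A - w * x = 67.5 - 27 * 2
= 13.5 kN

13.5 kN


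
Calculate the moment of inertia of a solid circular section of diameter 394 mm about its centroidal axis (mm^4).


r = d / 2 = 394 / 2 = 197.0 mm
I = pi * r^4 / 4 = pi * 197.0^4 / 4
= 1182918396.8 mm^4

1182918396.8 mm^4


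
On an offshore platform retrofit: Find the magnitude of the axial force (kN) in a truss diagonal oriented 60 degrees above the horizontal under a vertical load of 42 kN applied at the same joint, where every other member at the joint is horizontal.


At the joint, only the diagonal has a vertical component, so vertical equilibrium gives:
F * sin(60) = 42
F = 42 / sin(60)
= 42 / 0.866025
= 48.5 kN

48.5 kN


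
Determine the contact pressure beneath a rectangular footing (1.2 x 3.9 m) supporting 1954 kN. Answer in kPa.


A = 1.2 * 3.9 = 4.68 m^2
q = P / A = 1954 / 4.68
= 417.5214 kPa

417.5214 kPa


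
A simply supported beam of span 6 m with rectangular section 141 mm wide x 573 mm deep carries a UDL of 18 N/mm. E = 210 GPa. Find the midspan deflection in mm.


I = 141 * 573^3 / 12 = 2210557074.75 mm^4
L = 6000.0 mm, w = 18 N/mm, E = 210000.0 MPa
delta = 5 * w * L^4 / (384 * E * I)
= 5 * 18 * 6000.0^4 / (384 * 210000.0 * 2210557074.75)
= 0.6543 mm

0.6543 mm


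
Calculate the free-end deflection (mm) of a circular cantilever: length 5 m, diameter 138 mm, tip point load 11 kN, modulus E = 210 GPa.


I = pi * d^4 / 64 = pi * 138^4 / 64 = 17802715.2 mm^4
L = 5000.0 mm, P = 11000.0 N, E = 210000.0 MPa
delta = P * L^3 / (3 * E * I)
= 11000.0 * 5000.0^3 / (3 * 210000.0 * 17802715.2)
= 122.5959 mm

122.5959 mm


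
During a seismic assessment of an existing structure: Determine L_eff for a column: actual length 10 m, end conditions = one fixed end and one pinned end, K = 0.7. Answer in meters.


L_eff = K * L
= 0.7 * 10
= 7.0 m

7.0 m


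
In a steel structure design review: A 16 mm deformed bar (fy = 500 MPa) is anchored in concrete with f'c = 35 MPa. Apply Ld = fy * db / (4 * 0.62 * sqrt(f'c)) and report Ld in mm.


Ld = (fy * db) / (4 * 0.62 * sqrt(f'c))
= (500 * 16) / (4 * 0.62 * sqrt(35))
= 8000 / 14.6719
= 545.26 mm

545.26 mm


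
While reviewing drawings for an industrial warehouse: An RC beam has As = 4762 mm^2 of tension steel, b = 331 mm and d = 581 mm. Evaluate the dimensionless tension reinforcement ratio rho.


rho = As / (b * d)
= 4762 / (331 * 581)
= 4762 / 192311
= 0.024762 (dimensionless)

0.024762 (dimensionless)


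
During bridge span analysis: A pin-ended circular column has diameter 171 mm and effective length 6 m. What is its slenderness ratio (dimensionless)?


Radius of gyration r = d / 4 = 171 / 4 = 42.75 mm
L_eff = 6000.0 mm
Slenderness ratio = L / r = 6000.0 / 42.75 = 140.35 (dimensionless)

140.35 (dimensionless)


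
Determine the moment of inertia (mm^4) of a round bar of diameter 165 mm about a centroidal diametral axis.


r = d / 2 = 165 / 2 = 82.5 mm
I = pi * r^4 / 4 = pi * 82.5^4 / 4
= 36383600.6 mm^4

36383600.6 mm^4


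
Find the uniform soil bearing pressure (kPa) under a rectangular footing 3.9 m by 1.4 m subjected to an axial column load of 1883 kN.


A = 3.9 * 1.4 = 5.46 m^2
q = P / A = 1883 / 5.46
= 344.8718 kPa

344.8718 kPa


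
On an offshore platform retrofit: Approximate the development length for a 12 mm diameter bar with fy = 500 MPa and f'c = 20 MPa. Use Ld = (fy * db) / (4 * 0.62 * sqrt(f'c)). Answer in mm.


Ld = (fy * db) / (4 * 0.62 * sqrt(f'c))
= (500 * 12) / (4 * 0.62 * sqrt(20))
= 6000 / 11.0909
= 540.98 mm

540.98 mm


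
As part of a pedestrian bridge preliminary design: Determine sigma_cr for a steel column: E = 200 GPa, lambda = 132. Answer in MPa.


sigma_cr = pi^2 * E / lambda^2
= 9.8696 * 200000.0 / 132^2
= 9.8696 * 200000.0 / 17424
= 113.2875 MPa

113.2875 MPa


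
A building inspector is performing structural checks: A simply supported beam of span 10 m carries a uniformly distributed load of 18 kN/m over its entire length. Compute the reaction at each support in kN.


Total load = w * L = 18 * 10 = 180 kN
By symmetry, each reaction R = total / 2 = 180 / 2 = 90.0 kN

90.0 kN


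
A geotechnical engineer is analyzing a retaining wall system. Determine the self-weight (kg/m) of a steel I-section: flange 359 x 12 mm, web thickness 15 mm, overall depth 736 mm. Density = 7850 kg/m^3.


A_flanges = 2 * 359 * 12 = 8616 mm^2
A_web = (736 - 2 * 12) * 15 = 10680 mm^2
A_total = 8616 + 10680 = 19296 mm^2 = 0.019296 m^2
Weight = rho * A = 7850 * 0.019296 = 151.4736 kg/m

151.4736 kg/m


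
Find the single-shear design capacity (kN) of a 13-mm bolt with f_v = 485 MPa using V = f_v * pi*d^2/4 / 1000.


A = pi * d^2 / 4 = pi * 13^2 / 4 = 132.7323 mm^2
V = f_v * A / 1000 = 485 * 132.7323 / 1000
= 64.3752 kN

64.3752 kN


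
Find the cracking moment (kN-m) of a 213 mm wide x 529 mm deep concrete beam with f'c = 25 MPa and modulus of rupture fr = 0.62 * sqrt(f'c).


fr = 0.62 * sqrt(25) = 0.62 * 5.0 = 3.1 MPa
I = 213 * 529^3 / 12 = 2627637029.75 mm^4
y_t = 264.5 mm
M_cr = fr * I / y_t = 3.1 * 2627637029.75 / 264.5 N-mm
= 30.7965 kN-m

30.7965 kN-m


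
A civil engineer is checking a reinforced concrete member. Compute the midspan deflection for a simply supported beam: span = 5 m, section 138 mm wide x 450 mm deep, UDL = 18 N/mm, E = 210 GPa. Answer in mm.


I = 138 * 450^3 / 12 = 1047937500.0 mm^4
L = 5000.0 mm, w = 18 N/mm, E = 210000.0 MPa
delta = 5 * w * L^4 / (384 * E * I)
= 5 * 18 * 5000.0^4 / (384 * 210000.0 * 1047937500.0)
= 0.6656 mm

0.6656 mm


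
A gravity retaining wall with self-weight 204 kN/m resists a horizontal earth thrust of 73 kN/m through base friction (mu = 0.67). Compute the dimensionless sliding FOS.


Resisting force = mu * W = 0.67 * 204 = 136.68 kN/m
FOS = Resisting / Driving = 136.68 / 73
= 1.8723 (dimensionless)

1.8723 (dimensionless)


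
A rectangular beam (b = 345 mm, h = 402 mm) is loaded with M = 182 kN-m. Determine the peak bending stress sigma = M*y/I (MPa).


I = b * h^3 / 12 = 345 * 402^3 / 12 = 1867738230.0 mm^4
y = h / 2 = 402 / 2 = 201.0 mm
M = 182 kN-m = 182000000.0 N-mm
sigma = M * y / I = 182000000.0 * 201.0 / 1867738230.0
= 19.59 MPa

19.59 MPa


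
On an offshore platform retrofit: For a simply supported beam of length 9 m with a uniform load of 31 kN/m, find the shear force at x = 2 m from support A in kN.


R_A = w * L / 2 = 31 * 9 / 2 = 139.5 kN
V(x) = R_A - w * x = 139.5 - 31 * 2
= 77.5 kN

77.5 kN


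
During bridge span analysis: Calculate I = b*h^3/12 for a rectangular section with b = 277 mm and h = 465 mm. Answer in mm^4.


I = b * h^3 / 12
= 277 * 465^3 / 12
= 277 * 100544625 / 12
= 2320905093.75 mm^4

2320905093.75 mm^4


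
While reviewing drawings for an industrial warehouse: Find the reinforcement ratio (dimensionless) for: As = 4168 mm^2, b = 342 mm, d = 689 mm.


rho = As / (b * d)
= 4168 / (342 * 689)
= 4168 / 235638
= 0.017688 (dimensionless)

0.017688 (dimensionless)


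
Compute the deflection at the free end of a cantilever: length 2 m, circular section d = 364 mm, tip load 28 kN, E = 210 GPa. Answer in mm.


I = pi * d^4 / 64 = pi * 364^4 / 64 = 861738374.79 mm^4
L = 2000.0 mm, P = 28000.0 N, E = 210000.0 MPa
delta = P * L^3 / (3 * E * I)
= 28000.0 * 2000.0^3 / (3 * 210000.0 * 861738374.79)
= 0.4126 mm

0.4126 mm


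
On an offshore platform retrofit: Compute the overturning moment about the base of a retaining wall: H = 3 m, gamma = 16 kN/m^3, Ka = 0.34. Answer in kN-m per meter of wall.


Pa = 0.5 * Ka * gamma * H^2
= 0.5 * 0.34 * 16 * 3^2
= 24.48 kN/m
Arm = H / 3 = 3 / 3 = 1.0 m
Mo = Pa * arm = Pa * H / 3 = 24.48 * 3 / 3 = 24.48 kN-m/m

24.48 kN-m/m


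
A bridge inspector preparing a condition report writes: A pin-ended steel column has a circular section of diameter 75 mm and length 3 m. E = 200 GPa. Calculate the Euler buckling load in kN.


I = pi * d^4 / 64 = 1553155.55 mm^4
L = 3000.0 mm
P_cr = pi^2 * E * I / L^2
= 9.8696 * 200000.0 * 1553155.55 / 3000.0^2
= 340645.13 N = 340.6451 kN

340.6451 kN


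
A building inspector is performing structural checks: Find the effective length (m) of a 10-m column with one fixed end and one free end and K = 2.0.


L_eff = K * L
= 2.0 * 10
= 20.0 m

20.0 m


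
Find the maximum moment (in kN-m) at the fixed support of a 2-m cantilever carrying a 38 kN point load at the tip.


For a cantilever with a point load at the free end:
M_max = P * L = 38 * 2 = 76 kN-m

76 kN-m


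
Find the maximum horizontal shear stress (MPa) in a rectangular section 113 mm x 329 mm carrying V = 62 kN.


A = b * h = 113 * 329 = 37177 mm^2
V = 62 kN = 62000.0 N
tau_max = 1.5 * V / A = 1.5 * 62000.0 / 37177
= 2.5015 MPa

2.5015 MPa


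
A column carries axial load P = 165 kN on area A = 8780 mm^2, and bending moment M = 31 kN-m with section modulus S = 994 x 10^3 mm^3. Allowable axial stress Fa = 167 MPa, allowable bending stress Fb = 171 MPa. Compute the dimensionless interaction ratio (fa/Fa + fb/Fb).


f_a = P / A = 165000.0 / 8780 = 18.7927 MPa
f_b = M / S = 31000000.0 / 994000.0 = 31.1871 MPa
Ratio = f_a / Fa + f_b / Fb
= 18.7927 / 167 + 31.1871 / 171
= 0.2949 (dimensionless)

0.2949 (dimensionless)
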